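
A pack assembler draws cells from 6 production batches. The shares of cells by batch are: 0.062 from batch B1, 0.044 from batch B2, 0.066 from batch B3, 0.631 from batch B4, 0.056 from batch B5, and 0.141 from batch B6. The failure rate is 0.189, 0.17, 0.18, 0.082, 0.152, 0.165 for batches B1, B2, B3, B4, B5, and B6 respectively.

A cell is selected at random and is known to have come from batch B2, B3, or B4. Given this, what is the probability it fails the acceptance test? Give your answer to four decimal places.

P(F|S) ≈ 0.0960

Let S = {B2, B3, B4}.
P(S) = 0.044 + 0.066 + 0.631 = 0.741.
P(F ∩ S) = 0.17·0.044 + 0.18·0.066 + 0.082·0.631 = 0.00748 + 0.01188 + 0.051742 = 0.071102.
P(F | S) = 0.071102 / 0.741 = 0.095954…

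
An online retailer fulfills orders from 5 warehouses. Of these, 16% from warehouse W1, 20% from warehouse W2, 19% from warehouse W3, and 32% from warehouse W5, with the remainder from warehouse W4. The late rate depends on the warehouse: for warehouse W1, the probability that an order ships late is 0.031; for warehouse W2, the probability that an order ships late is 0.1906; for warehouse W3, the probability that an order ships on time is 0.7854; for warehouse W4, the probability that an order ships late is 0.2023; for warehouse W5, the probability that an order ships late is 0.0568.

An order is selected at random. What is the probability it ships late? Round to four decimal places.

0.1283

P(W4) = 1 − (0.16 + 0.2 + 0.19 + 0.32) = 0.13.
P(L|W3) = 1 − 0.7854 = 0.2146.
P(L) = P(L|W1)·P(W1) + P(L|W2)·P(W2) + P(L|W3)·P(W3) + P(L|W4)·P(W4) + P(L|W5)·P(W5)
      = 0.031·0.16 + 0.1906·0.2 + 0.2146·0.19 + 0.2023·0.13 + 0.0568·0.32
      = 0.00496 + 0.03812 + 0.040774 + 0.026299 + 0.018176 = 0.128329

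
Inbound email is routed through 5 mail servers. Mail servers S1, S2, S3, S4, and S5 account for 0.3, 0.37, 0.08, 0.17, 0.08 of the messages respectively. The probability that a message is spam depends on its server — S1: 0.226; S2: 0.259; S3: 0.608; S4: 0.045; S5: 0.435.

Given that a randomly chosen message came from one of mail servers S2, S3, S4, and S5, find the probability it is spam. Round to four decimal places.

Let J = {S2, S3, S4, S5}.
P(J) = 0.37 + 0.08 + 0.17 + 0.08 = 0.7.
P(S ∩ J) = 0.259·0.37 + 0.608·0.08 + 0.045·0.17 + 0.435·0.08 = 0.09583 + 0.04864 + 0.00765 + 0.0348 = 0.18692.
P(S | J) = 0.18692 / 0.7 = 0.267029…

P(S|J) ≈ 0.2670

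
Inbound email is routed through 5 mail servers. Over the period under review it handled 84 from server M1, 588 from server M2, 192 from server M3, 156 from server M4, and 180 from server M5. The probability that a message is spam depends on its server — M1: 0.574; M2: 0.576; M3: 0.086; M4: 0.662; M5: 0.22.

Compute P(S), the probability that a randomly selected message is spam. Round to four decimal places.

0.4552

Total: 84 + 588 + 192 + 156 + 180 = 1200.
P(M1) = 84/1200 = 0.07. P(M2) = 588/1200 = 0.49. P(M3) = 192/1200 = 0.16. P(M4) = 156/1200 = 0.13. P(M5) = 180/1200 = 0.15.
P(S) = P(S|M1)·P(M1) + P(S|M2)·P(M2) + P(S|M3)·P(M3) + P(S|M4)·P(M4) + P(S|M5)·P(M5)
      = 0.574·0.07 + 0.576·0.49 + 0.086·0.16 + 0.662·0.13 + 0.22·0.15
      = 0.04018 + 0.28224 + 0.01376 + 0.08606 + 0.033 = 0.45524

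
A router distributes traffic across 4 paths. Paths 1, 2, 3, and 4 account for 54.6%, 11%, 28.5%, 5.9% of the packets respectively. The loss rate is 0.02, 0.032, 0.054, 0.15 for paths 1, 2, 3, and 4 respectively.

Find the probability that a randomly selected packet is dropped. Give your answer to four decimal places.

P(L) = P(L|1)·P(1) + P(L|2)·P(2) + P(L|3)·P(3) + P(L|4)·P(4)
      = 0.02·0.546 + 0.032·0.11 + 0.054·0.285 + 0.15·0.059
      = 0.01092 + 0.00352 + 0.01539 + 0.00885 = 0.03868

0.0387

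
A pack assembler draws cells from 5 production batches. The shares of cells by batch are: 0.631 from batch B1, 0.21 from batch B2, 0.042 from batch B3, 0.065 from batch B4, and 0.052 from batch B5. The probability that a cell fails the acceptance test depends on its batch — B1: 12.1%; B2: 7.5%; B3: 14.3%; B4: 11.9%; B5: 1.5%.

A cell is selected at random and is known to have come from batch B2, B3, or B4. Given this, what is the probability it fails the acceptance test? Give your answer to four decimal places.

Let S = {B2, B3, B4}.
P(S) = 0.21 + 0.042 + 0.065 = 0.317.
P(F ∩ S) = 0.075·0.21 + 0.143·0.042 + 0.119·0.065 = 0.01575 + 0.006006 + 0.007735 = 0.029491.
P(F | S) = 0.029491 / 0.317 = 0.093032…

0.0930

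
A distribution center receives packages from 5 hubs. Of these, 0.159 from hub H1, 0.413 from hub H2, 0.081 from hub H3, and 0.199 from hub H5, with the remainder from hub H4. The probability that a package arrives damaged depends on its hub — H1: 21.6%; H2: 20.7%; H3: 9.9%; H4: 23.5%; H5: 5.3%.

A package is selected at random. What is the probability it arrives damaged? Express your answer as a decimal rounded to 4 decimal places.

P(H4) = 1 − (0.159 + 0.413 + 0.081 + 0.199) = 0.148.
P(D) = P(D|H1)·P(H1) + P(D|H2)·P(H2) + P(D|H3)·P(H3) + P(D|H4)·P(H4) + P(D|H5)·P(H5)
      = 0.216·0.159 + 0.207·0.413 + 0.099·0.081 + 0.235·0.148 + 0.053·0.199
      = 0.034344 + 0.085491 + 0.008019 + 0.03478 + 0.010547 = 0.173181

P(D) ≈ 0.1732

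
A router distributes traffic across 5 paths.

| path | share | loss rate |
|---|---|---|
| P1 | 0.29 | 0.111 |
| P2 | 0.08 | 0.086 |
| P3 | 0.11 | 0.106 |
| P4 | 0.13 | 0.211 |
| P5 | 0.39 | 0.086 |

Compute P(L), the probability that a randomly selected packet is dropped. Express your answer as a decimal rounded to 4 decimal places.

P(L) ≈ 0.1117

By the law of total probability,
P(L) = P(L|P1)·P(P1) + P(L|P2)·P(P2) + P(L|P3)·P(P3) + P(L|P4)·P(P4) + P(L|P5)·P(P5)
      = 0.111·0.29 + 0.086·0.08 + 0.106·0.11 + 0.211·0.13 + 0.086·0.39
      = 0.03219 + 0.00688 + 0.01166 + 0.02743 + 0.03354 = 0.1117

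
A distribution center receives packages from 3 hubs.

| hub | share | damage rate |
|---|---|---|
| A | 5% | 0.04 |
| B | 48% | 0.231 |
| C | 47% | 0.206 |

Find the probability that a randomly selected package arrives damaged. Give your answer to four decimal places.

P(D) = P(D|A)·P(A) + P(D|B)·P(B) + P(D|C)·P(C)
      = 0.04·0.05 + 0.231·0.48 + 0.206·0.47
      = 0.002 + 0.11088 + 0.09682 = 0.2097

0.2097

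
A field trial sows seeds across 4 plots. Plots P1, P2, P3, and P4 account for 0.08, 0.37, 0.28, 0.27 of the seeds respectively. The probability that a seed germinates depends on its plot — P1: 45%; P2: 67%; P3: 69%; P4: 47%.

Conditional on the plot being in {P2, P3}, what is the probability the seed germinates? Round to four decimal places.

0.6786

Let S = {P2, P3}.
P(S) = 0.37 + 0.28 = 0.65.
P(G ∩ S) = 0.67·0.37 + 0.69·0.28 = 0.2479 + 0.1932 = 0.4411.
P(G | S) = 0.4411 / 0.65 = 0.678615…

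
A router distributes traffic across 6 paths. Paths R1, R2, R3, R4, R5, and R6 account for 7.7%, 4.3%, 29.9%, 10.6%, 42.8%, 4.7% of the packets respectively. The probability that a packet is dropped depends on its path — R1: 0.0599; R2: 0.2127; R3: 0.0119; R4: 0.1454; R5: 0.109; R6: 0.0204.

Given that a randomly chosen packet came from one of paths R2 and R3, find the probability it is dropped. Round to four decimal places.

Let S = {R2, R3}.
P(S) = 0.043 + 0.299 = 0.342.
P(L ∩ S) = 0.2127·0.043 + 0.0119·0.299 = 0.0091461 + 0.0035581 = 0.0127042.
P(L | S) = 0.0127042 / 0.342 = 0.037147…

0.0371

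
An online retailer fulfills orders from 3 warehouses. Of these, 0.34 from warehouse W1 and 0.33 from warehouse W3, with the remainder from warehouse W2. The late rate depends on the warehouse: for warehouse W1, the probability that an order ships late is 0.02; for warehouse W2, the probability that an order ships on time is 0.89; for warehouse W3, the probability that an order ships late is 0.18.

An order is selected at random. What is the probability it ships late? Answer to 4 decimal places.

P(L) ≈ 0.1025

P(W2) = 1 − (0.34 + 0.33) = 0.33.
P(L|W2) = 1 − 0.89 = 0.11.
Summing over the partition,
P(L) = P(L|W1)·P(W1) + P(L|W2)·P(W2) + P(L|W3)·P(W3)
      = 0.02·0.34 + 0.11·0.33 + 0.18·0.33
      = 0.0068 + 0.0363 + 0.0594 = 0.1025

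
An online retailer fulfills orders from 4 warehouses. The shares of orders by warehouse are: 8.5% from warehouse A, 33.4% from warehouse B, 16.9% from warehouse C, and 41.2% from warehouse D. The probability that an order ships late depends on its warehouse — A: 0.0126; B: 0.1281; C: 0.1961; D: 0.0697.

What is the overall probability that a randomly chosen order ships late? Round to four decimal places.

Summing over the partition,
P(L) = P(L|A)·P(A) + P(L|B)·P(B) + P(L|C)·P(C) + P(L|D)·P(D)
      = 0.0126·0.085 + 0.1281·0.334 + 0.1961·0.169 + 0.0697·0.412
      = 0.001071 + 0.0427854 + 0.0331409 + 0.0287164 = 0.1057137

P(L) ≈ 0.1057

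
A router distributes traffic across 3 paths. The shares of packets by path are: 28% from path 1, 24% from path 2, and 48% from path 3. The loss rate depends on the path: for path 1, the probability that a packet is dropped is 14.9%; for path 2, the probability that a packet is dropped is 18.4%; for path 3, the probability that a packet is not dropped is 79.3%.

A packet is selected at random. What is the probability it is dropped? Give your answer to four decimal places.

0.1852

P(L|3) = 1 − 0.793 = 0.207.
Summing over the partition,
P(L) = P(L|1)·P(1) + P(L|2)·P(2) + P(L|3)·P(3)
      = 0.149·0.28 + 0.184·0.24 + 0.207·0.48
      = 0.04172 + 0.04416 + 0.09936 = 0.18524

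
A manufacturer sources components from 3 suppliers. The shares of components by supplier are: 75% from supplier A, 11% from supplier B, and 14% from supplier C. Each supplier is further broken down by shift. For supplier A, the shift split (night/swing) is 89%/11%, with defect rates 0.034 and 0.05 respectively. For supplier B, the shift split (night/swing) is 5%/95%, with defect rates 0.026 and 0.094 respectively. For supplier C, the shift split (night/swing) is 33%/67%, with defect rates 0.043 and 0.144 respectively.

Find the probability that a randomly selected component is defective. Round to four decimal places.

0.0523

P(D|A) = 0.89·0.034 + 0.11·0.05 = 0.03026 + 0.0055 = 0.03576
P(D|B) = 0.05·0.026 + 0.95·0.094 = 0.0013 + 0.0893 = 0.0906
P(D|C) = 0.33·0.043 + 0.67·0.144 = 0.01419 + 0.09648 = 0.11067
By total probability over the outer partition,
P(D) = 0.75·0.03576 + 0.11·0.0906 + 0.14·0.11067
      = 0.02682 + 0.009966 + 0.0154938 = 0.0522798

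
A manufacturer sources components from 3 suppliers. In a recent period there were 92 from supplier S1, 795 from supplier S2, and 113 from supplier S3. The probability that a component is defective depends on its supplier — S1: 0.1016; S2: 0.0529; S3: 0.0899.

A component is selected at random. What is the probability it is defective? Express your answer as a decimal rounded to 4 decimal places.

Total: 92 + 795 + 113 = 1000.
P(S1) = 92/1000 = 0.092. P(S2) = 795/1000 = 0.795. P(S3) = 113/1000 = 0.113.
P(D) = P(D|S1)·P(S1) + P(D|S2)·P(S2) + P(D|S3)·P(S3)
      = 0.1016·0.092 + 0.0529·0.795 + 0.0899·0.113
      = 0.0093472 + 0.0420555 + 0.0101587 = 0.0615614

0.0616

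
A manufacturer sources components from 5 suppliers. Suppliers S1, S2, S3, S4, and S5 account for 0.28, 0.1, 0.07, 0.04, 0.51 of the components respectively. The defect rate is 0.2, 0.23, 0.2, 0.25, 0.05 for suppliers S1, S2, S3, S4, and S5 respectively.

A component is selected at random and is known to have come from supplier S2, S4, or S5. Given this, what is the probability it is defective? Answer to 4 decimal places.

Let S = {S2, S4, S5}.
P(S) = 0.1 + 0.04 + 0.51 = 0.65.
P(D ∩ S) = 0.23·0.1 + 0.25·0.04 + 0.05·0.51 = 0.023 + 0.01 + 0.0255 = 0.0585.
P(D | S) = 0.0585 / 0.65 = 0.090000…

P(D|S) ≈ 0.0900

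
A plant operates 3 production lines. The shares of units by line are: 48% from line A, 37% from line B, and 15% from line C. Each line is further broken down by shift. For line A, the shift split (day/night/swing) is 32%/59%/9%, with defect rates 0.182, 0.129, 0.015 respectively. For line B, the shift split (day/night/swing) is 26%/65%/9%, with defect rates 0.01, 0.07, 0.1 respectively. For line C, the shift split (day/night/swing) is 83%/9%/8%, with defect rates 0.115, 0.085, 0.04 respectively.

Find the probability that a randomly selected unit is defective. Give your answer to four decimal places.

P(D|A) = 0.32·0.182 + 0.59·0.129 + 0.09·0.015 = 0.05824 + 0.07611 + 0.00135 = 0.1357
P(D|B) = 0.26·0.01 + 0.65·0.07 + 0.09·0.1 = 0.0026 + 0.0455 + 0.009 = 0.0571
P(D|C) = 0.83·0.115 + 0.09·0.085 + 0.08·0.04 = 0.09545 + 0.00765 + 0.0032 = 0.1063
By total probability over the outer partition,
P(D) = 0.48·0.1357 + 0.37·0.0571 + 0.15·0.1063
      = 0.065136 + 0.021127 + 0.015945 = 0.102208

0.1022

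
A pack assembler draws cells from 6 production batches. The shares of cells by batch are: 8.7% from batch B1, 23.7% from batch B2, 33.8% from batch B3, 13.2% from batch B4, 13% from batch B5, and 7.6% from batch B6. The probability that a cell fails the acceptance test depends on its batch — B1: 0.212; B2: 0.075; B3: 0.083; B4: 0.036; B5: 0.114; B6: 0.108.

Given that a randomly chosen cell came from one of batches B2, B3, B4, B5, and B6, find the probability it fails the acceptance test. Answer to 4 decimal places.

Let S = {B2, B3, B4, B5, B6}.
P(S) = 0.237 + 0.338 + 0.132 + 0.13 + 0.076 = 0.913.
P(F ∩ S) = 0.075·0.237 + 0.083·0.338 + 0.036·0.132 + 0.114·0.13 + 0.108·0.076 = 0.017775 + 0.028054 + 0.004752 + 0.01482 + 0.008208 = 0.073609.
P(F | S) = 0.073609 / 0.913 = 0.080623…

0.0806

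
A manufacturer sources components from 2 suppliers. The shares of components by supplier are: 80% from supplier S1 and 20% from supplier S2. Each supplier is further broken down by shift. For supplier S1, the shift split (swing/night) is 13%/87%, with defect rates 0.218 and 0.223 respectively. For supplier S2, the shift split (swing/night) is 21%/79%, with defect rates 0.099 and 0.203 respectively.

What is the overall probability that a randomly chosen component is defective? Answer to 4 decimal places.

P(D) ≈ 0.2141

P(D|S1) = 0.13·0.218 + 0.87·0.223 = 0.02834 + 0.19401 = 0.22235
P(D|S2) = 0.21·0.099 + 0.79·0.203 = 0.02079 + 0.16037 = 0.18116
Then overall,
P(D) = 0.8·0.22235 + 0.2·0.18116
      = 0.17788 + 0.036232 = 0.214112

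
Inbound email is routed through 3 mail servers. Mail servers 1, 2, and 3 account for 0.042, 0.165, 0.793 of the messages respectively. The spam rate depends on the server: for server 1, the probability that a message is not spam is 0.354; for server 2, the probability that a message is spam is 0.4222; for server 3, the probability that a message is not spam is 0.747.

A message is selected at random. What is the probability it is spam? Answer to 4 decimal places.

P(S) ≈ 0.2974

P(S|1) = 1 − 0.354 = 0.646.
P(S|3) = 1 − 0.747 = 0.253.
P(S) = P(S|1)·P(1) + P(S|2)·P(2) + P(S|3)·P(3)
      = 0.646·0.042 + 0.4222·0.165 + 0.253·0.793
      = 0.027132 + 0.069663 + 0.200629 = 0.297424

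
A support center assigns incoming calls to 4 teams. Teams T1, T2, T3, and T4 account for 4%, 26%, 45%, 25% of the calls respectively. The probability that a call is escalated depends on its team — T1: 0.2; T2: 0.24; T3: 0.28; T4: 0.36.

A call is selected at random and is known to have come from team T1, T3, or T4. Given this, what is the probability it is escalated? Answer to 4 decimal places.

Let S = {T1, T3, T4}.
P(S) = 0.04 + 0.45 + 0.25 = 0.74.
P(E ∩ S) = 0.2·0.04 + 0.28·0.45 + 0.36·0.25 = 0.008 + 0.126 + 0.09 = 0.224.
P(E | S) = 0.224 / 0.74 = 0.302703…

P(E|S) ≈ 0.3027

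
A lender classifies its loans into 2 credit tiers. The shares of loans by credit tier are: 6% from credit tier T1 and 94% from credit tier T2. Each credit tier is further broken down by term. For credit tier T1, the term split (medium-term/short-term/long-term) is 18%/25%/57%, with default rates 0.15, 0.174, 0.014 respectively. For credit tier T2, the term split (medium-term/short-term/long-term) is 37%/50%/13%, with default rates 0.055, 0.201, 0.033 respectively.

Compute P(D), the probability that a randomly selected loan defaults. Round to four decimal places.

P(D|T1) = 0.18·0.15 + 0.25·0.174 + 0.57·0.014 = 0.027 + 0.0435 + 0.00798 = 0.07848
P(D|T2) = 0.37·0.055 + 0.5·0.201 + 0.13·0.033 = 0.02035 + 0.1005 + 0.00429 = 0.12514
Then overall,
P(D) = 0.06·0.07848 + 0.94·0.12514
      = 0.0047088 + 0.1176316 = 0.1223404

0.1223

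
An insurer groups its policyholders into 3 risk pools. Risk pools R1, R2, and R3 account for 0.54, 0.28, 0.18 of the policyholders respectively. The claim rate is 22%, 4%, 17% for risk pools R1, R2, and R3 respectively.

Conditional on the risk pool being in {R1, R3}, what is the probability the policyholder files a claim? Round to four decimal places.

0.2075

Let S = {R1, R3}.
P(S) = 0.54 + 0.18 = 0.72.
P(C ∩ S) = 0.22·0.54 + 0.17·0.18 = 0.1188 + 0.0306 = 0.1494.
P(C | S) = 0.1494 / 0.72 = 0.207500…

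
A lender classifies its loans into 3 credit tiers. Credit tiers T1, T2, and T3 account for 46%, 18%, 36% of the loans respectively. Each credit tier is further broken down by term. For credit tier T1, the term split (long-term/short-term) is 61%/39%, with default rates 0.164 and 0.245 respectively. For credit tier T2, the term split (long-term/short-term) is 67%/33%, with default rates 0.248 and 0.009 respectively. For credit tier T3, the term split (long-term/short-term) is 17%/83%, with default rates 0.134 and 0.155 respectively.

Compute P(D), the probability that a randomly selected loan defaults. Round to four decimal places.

P(D|T1) = 0.61·0.164 + 0.39·0.245 = 0.10004 + 0.09555 = 0.19559
P(D|T2) = 0.67·0.248 + 0.33·0.009 = 0.16616 + 0.00297 = 0.16913
P(D|T3) = 0.17·0.134 + 0.83·0.155 = 0.02278 + 0.12865 = 0.15143
By total probability over the outer partition,
P(D) = 0.46·0.19559 + 0.18·0.16913 + 0.36·0.15143
      = 0.0899714 + 0.0304434 + 0.0545148 = 0.1749296

P(D) ≈ 0.1749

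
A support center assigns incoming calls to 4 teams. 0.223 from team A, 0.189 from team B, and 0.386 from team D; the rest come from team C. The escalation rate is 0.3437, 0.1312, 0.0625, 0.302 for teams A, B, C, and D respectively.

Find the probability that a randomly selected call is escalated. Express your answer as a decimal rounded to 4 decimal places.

P(E) ≈ 0.2306

P(C) = 1 − (0.223 + 0.189 + 0.386) = 0.202.
P(E) = P(E|A)·P(A) + P(E|B)·P(B) + P(E|C)·P(C) + P(E|D)·P(D)
      = 0.3437·0.223 + 0.1312·0.189 + 0.0625·0.202 + 0.302·0.386
      = 0.0766451 + 0.0247968 + 0.012625 + 0.116572 = 0.2306389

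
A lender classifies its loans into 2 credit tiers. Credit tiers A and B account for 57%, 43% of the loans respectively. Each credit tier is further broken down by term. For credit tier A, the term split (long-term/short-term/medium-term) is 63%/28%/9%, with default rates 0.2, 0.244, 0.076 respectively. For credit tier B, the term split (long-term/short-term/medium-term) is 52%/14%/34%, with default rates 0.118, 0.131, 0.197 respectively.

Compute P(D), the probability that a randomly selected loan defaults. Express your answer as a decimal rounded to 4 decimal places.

P(D|A) = 0.63·0.2 + 0.28·0.244 + 0.09·0.076 = 0.126 + 0.06832 + 0.00684 = 0.20116
P(D|B) = 0.52·0.118 + 0.14·0.131 + 0.34·0.197 = 0.06136 + 0.01834 + 0.06698 = 0.14668
By total probability over the outer partition,
P(D) = 0.57·0.20116 + 0.43·0.14668
      = 0.1146612 + 0.0630724 = 0.1777336

0.1777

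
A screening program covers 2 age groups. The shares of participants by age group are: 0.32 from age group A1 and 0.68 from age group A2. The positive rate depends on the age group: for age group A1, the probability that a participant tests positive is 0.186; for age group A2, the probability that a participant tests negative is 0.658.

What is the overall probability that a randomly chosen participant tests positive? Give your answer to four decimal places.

0.2921

P(T|A2) = 1 − 0.658 = 0.342.
By the law of total probability,
P(T) = P(T|A1)·P(A1) + P(T|A2)·P(A2)
      = 0.186·0.32 + 0.342·0.68
      = 0.05952 + 0.23256 = 0.29208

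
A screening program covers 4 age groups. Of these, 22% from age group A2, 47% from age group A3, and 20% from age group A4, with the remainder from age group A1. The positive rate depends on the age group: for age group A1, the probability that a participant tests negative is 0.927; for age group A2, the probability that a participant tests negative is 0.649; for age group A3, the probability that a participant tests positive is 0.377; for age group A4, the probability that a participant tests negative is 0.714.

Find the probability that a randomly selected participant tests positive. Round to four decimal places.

P(T) ≈ 0.3196

P(A1) = 1 − (0.22 + 0.47 + 0.2) = 0.11.
P(T|A1) = 1 − 0.927 = 0.073.
P(T|A2) = 1 − 0.649 = 0.351.
P(T|A4) = 1 − 0.714 = 0.286.
P(T) = P(T|A1)·P(A1) + P(T|A2)·P(A2) + P(T|A3)·P(A3) + P(T|A4)·P(A4)
      = 0.073·0.11 + 0.351·0.22 + 0.377·0.47 + 0.286·0.2
      = 0.00803 + 0.07722 + 0.17719 + 0.0572 = 0.31964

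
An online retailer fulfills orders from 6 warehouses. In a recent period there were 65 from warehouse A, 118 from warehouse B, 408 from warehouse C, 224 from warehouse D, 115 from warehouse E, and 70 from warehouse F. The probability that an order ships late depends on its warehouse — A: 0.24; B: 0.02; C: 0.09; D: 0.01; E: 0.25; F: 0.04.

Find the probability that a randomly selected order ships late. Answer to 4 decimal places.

0.0885

Total: 65 + 118 + 408 + 224 + 115 + 70 = 1000.
P(A) = 65/1000 = 0.065. P(B) = 118/1000 = 0.118. P(C) = 408/1000 = 0.408. P(D) = 224/1000 = 0.224. P(E) = 115/1000 = 0.115. P(F) = 70/1000 = 0.07.
By the law of total probability,
P(L) = P(L|A)·P(A) + P(L|B)·P(B) + P(L|C)·P(C) + P(L|D)·P(D) + P(L|E)·P(E) + P(L|F)·P(F)
      = 0.24·0.065 + 0.02·0.118 + 0.09·0.408 + 0.01·0.224 + 0.25·0.115 + 0.04·0.07
      = 0.0156 + 0.00236 + 0.03672 + 0.00224 + 0.02875 + 0.0028 = 0.08847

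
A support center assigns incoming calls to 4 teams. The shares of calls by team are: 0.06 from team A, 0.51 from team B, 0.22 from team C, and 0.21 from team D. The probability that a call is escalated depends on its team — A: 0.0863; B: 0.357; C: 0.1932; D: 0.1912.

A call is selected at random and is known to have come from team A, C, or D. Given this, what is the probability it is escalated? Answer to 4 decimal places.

Let S = {A, C, D}.
P(S) = 0.06 + 0.22 + 0.21 = 0.49.
P(E ∩ S) = 0.0863·0.06 + 0.1932·0.22 + 0.1912·0.21 = 0.005178 + 0.042504 + 0.040152 = 0.087834.
P(E | S) = 0.087834 / 0.49 = 0.179253…

0.1793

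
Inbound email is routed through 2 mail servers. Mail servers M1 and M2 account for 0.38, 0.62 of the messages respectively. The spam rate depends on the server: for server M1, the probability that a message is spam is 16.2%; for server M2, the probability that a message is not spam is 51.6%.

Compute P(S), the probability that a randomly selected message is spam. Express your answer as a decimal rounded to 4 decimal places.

0.3616

P(S|M2) = 1 − 0.516 = 0.484.
P(S) = P(S|M1)·P(M1) + P(S|M2)·P(M2)
      = 0.162·0.38 + 0.484·0.62
      = 0.06156 + 0.30008 = 0.36164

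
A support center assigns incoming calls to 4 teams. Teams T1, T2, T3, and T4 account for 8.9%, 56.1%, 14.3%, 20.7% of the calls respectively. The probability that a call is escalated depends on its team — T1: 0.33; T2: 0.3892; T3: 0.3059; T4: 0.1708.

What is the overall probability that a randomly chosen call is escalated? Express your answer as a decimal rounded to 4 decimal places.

0.3268

P(E) = P(E|T1)·P(T1) + P(E|T2)·P(T2) + P(E|T3)·P(T3) + P(E|T4)·P(T4)
      = 0.33·0.089 + 0.3892·0.561 + 0.3059·0.143 + 0.1708·0.207
      = 0.02937 + 0.2183412 + 0.0437437 + 0.0353556 = 0.3268105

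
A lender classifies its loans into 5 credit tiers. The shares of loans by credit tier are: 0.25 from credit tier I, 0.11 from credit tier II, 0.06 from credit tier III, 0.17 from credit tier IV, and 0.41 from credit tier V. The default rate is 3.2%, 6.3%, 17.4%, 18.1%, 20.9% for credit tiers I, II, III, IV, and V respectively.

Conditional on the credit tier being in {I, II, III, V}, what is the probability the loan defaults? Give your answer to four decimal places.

P(D|S) ≈ 0.1338

Let S = {I, II, III, V}.
P(S) = 0.25 + 0.11 + 0.06 + 0.41 = 0.83.
P(D ∩ S) = 0.032·0.25 + 0.063·0.11 + 0.174·0.06 + 0.209·0.41 = 0.008 + 0.00693 + 0.01044 + 0.08569 = 0.11106.
P(D | S) = 0.11106 / 0.83 = 0.133807…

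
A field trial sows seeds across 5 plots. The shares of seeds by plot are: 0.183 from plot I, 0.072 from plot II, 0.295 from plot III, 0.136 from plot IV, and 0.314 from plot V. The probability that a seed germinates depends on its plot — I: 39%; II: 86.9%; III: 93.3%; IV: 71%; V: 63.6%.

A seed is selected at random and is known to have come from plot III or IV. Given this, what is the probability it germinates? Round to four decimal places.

P(G|S) ≈ 0.8626

Let S = {III, IV}.
P(S) = 0.295 + 0.136 = 0.431.
P(G ∩ S) = 0.933·0.295 + 0.71·0.136 = 0.275235 + 0.09656 = 0.371795.
P(G | S) = 0.371795 / 0.431 = 0.862633…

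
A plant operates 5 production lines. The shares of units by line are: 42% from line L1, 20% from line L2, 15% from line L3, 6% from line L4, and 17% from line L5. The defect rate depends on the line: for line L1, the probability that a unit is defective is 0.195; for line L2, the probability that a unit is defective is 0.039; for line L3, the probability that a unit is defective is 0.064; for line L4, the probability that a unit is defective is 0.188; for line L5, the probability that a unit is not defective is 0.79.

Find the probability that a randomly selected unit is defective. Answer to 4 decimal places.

P(D|L5) = 1 − 0.79 = 0.21.
Summing over the partition,
P(D) = P(D|L1)·P(L1) + P(D|L2)·P(L2) + P(D|L3)·P(L3) + P(D|L4)·P(L4) + P(D|L5)·P(L5)
      = 0.195·0.42 + 0.039·0.2 + 0.064·0.15 + 0.188·0.06 + 0.21·0.17
      = 0.0819 + 0.0078 + 0.0096 + 0.01128 + 0.0357 = 0.14628

P(D) ≈ 0.1463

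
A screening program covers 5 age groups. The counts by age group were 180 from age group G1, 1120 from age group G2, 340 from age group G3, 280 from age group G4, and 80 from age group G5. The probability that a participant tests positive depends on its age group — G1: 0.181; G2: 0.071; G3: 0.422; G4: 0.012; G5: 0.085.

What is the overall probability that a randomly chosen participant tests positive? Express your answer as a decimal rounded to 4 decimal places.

0.1329

Total: 180 + 1120 + 340 + 280 + 80 = 2000.
P(G1) = 180/2000 = 0.09. P(G2) = 1120/2000 = 0.56. P(G3) = 340/2000 = 0.17. P(G4) = 280/2000 = 0.14. P(G5) = 80/2000 = 0.04.
P(T) = P(T|G1)·P(G1) + P(T|G2)·P(G2) + P(T|G3)·P(G3) + P(T|G4)·P(G4) + P(T|G5)·P(G5)
      = 0.181·0.09 + 0.071·0.56 + 0.422·0.17 + 0.012·0.14 + 0.085·0.04
      = 0.01629 + 0.03976 + 0.07174 + 0.00168 + 0.0034 = 0.13287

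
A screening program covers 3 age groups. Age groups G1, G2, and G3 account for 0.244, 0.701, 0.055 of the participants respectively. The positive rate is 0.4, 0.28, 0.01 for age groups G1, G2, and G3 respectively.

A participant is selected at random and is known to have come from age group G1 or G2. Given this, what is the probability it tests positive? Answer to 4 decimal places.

Let S = {G1, G2}.
P(S) = 0.244 + 0.701 = 0.945.
P(T ∩ S) = 0.4·0.244 + 0.28·0.701 = 0.0976 + 0.19628 = 0.29388.
P(T | S) = 0.29388 / 0.945 = 0.310984…

P(T|S) ≈ 0.3110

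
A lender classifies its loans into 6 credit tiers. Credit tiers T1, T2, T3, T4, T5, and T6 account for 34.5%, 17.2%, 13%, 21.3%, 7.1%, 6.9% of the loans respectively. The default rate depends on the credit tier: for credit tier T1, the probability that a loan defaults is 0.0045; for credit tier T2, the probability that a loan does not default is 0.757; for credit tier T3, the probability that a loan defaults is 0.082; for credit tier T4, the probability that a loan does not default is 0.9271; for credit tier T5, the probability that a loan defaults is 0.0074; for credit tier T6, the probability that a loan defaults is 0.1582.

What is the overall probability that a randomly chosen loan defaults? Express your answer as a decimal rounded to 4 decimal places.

P(D) ≈ 0.0810

P(D|T2) = 1 − 0.757 = 0.243.
P(D|T4) = 1 − 0.9271 = 0.0729.
P(D) = P(D|T1)·P(T1) + P(D|T2)·P(T2) + P(D|T3)·P(T3) + P(D|T4)·P(T4) + P(D|T5)·P(T5) + P(D|T6)·P(T6)
      = 0.0045·0.345 + 0.243·0.172 + 0.082·0.13 + 0.0729·0.213 + 0.0074·0.071 + 0.1582·0.069
      = 0.0015525 + 0.041796 + 0.01066 + 0.0155277 + 0.0005254 + 0.0109158 = 0.0809774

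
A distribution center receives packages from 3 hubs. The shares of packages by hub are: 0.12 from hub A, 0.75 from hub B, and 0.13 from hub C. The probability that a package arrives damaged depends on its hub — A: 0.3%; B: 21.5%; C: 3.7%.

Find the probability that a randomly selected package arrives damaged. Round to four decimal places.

0.1664

By the law of total probability,
P(D) = P(D|A)·P(A) + P(D|B)·P(B) + P(D|C)·P(C)
      = 0.003·0.12 + 0.215·0.75 + 0.037·0.13
      = 0.00036 + 0.16125 + 0.00481 = 0.16642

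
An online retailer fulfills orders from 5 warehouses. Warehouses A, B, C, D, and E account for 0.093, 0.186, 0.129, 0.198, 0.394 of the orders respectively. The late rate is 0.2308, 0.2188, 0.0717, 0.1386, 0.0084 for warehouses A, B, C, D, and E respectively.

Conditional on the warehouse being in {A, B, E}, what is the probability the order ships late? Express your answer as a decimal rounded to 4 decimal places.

Let S = {A, B, E}.
P(S) = 0.093 + 0.186 + 0.394 = 0.673.
P(L ∩ S) = 0.2308·0.093 + 0.2188·0.186 + 0.0084·0.394 = 0.0214644 + 0.0406968 + 0.0033096 = 0.0654708.
P(L | S) = 0.0654708 / 0.673 = 0.097282…

0.0973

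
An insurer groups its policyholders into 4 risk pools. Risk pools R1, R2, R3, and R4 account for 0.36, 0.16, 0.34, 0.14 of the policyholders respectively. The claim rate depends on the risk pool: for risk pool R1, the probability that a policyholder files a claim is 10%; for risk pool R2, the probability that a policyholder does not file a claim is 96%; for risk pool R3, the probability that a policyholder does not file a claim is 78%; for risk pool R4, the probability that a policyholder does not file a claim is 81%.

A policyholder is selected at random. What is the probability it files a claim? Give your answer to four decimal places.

P(C) ≈ 0.1438

P(C|R2) = 1 − 0.96 = 0.04.
P(C|R3) = 1 − 0.78 = 0.22.
P(C|R4) = 1 − 0.81 = 0.19.
Summing over the partition,
P(C) = P(C|R1)·P(R1) + P(C|R2)·P(R2) + P(C|R3)·P(R3) + P(C|R4)·P(R4)
      = 0.1·0.36 + 0.04·0.16 + 0.22·0.34 + 0.19·0.14
      = 0.036 + 0.0064 + 0.0748 + 0.0266 = 0.1438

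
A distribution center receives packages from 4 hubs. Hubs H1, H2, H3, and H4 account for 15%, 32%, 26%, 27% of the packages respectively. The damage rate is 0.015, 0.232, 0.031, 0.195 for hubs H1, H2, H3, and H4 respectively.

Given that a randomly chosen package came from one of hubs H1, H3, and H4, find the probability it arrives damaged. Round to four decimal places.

P(D|S) ≈ 0.0926

Let S = {H1, H3, H4}.
P(S) = 0.15 + 0.26 + 0.27 = 0.68.
P(D ∩ S) = 0.015·0.15 + 0.031·0.26 + 0.195·0.27 = 0.00225 + 0.00806 + 0.05265 = 0.06296.
P(D | S) = 0.06296 / 0.68 = 0.092588…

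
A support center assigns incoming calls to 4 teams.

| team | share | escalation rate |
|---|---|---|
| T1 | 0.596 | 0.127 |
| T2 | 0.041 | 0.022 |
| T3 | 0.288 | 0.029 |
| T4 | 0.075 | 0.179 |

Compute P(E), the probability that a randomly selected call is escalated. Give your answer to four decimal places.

P(E) ≈ 0.0984

By the law of total probability,
P(E) = P(E|T1)·P(T1) + P(E|T2)·P(T2) + P(E|T3)·P(T3) + P(E|T4)·P(T4)
      = 0.127·0.596 + 0.022·0.041 + 0.029·0.288 + 0.179·0.075
      = 0.075692 + 0.000902 + 0.008352 + 0.013425 = 0.098371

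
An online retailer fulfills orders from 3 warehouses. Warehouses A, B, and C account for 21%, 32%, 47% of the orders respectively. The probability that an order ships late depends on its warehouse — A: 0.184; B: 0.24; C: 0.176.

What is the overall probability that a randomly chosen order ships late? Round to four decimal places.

P(L) = P(L|A)·P(A) + P(L|B)·P(B) + P(L|C)·P(C)
      = 0.184·0.21 + 0.24·0.32 + 0.176·0.47
      = 0.03864 + 0.0768 + 0.08272 = 0.19816

P(L) ≈ 0.1982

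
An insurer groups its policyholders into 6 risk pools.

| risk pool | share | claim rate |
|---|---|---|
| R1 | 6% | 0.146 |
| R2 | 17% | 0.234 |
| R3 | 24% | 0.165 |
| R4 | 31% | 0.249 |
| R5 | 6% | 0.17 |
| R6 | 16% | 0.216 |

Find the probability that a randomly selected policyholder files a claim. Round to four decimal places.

P(C) = P(C|R1)·P(R1) + P(C|R2)·P(R2) + P(C|R3)·P(R3) + P(C|R4)·P(R4) + P(C|R5)·P(R5) + P(C|R6)·P(R6)
      = 0.146·0.06 + 0.234·0.17 + 0.165·0.24 + 0.249·0.31 + 0.17·0.06 + 0.216·0.16
      = 0.00876 + 0.03978 + 0.0396 + 0.07719 + 0.0102 + 0.03456 = 0.21009

P(C) ≈ 0.2101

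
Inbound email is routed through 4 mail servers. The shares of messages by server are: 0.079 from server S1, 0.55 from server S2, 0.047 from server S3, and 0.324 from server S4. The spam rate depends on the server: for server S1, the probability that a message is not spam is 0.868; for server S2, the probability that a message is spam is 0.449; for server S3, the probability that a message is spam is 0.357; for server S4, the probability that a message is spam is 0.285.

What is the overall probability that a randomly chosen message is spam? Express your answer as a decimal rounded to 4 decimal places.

0.3665

P(S|S1) = 1 − 0.868 = 0.132.
P(S) = P(S|S1)·P(S1) + P(S|S2)·P(S2) + P(S|S3)·P(S3) + P(S|S4)·P(S4)
      = 0.132·0.079 + 0.449·0.55 + 0.357·0.047 + 0.285·0.324
      = 0.010428 + 0.24695 + 0.016779 + 0.09234 = 0.366497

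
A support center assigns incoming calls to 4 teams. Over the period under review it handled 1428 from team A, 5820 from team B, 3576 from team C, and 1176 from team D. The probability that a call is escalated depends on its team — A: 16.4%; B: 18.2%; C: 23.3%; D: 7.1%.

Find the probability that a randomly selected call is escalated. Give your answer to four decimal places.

Total: 1428 + 5820 + 3576 + 1176 = 12000.
P(A) = 1428/12000 = 0.119. P(B) = 5820/12000 = 0.485. P(C) = 3576/12000 = 0.298. P(D) = 1176/12000 = 0.098.
P(E) = P(E|A)·P(A) + P(E|B)·P(B) + P(E|C)·P(C) + P(E|D)·P(D)
      = 0.164·0.119 + 0.182·0.485 + 0.233·0.298 + 0.071·0.098
      = 0.019516 + 0.08827 + 0.069434 + 0.006958 = 0.184178

P(E) ≈ 0.1842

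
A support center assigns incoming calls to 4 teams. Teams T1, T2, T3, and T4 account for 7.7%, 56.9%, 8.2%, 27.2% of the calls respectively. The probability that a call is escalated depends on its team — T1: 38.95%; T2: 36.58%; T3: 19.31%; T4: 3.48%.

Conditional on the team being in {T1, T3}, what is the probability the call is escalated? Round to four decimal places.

Let S = {T1, T3}.
P(S) = 0.077 + 0.082 = 0.159.
P(E ∩ S) = 0.3895·0.077 + 0.1931·0.082 = 0.0299915 + 0.0158342 = 0.0458257.
P(E | S) = 0.0458257 / 0.159 = 0.288212…

0.2882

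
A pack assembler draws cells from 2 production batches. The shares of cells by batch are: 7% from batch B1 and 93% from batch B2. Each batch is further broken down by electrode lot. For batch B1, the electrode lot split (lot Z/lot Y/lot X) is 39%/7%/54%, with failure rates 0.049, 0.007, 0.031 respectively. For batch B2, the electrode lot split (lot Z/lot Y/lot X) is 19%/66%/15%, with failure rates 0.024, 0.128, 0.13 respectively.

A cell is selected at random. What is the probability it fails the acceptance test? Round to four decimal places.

P(F) ≈ 0.1035

P(F|B1) = 0.39·0.049 + 0.07·0.007 + 0.54·0.031 = 0.01911 + 0.00049 + 0.01674 = 0.03634
P(F|B2) = 0.19·0.024 + 0.66·0.128 + 0.15·0.13 = 0.00456 + 0.08448 + 0.0195 = 0.10854
By total probability over the outer partition,
P(F) = 0.07·0.03634 + 0.93·0.10854
      = 0.0025438 + 0.1009422 = 0.103486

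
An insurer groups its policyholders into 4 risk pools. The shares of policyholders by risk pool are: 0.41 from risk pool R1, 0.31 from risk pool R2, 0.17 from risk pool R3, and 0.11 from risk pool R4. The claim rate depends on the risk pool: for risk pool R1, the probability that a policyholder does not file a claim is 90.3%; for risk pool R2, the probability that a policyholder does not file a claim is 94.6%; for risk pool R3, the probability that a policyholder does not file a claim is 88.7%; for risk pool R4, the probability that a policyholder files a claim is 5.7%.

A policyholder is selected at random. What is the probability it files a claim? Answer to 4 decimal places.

P(C) ≈ 0.0820

P(C|R1) = 1 − 0.903 = 0.097.
P(C|R2) = 1 − 0.946 = 0.054.
P(C|R3) = 1 − 0.887 = 0.113.
P(C) = P(C|R1)·P(R1) + P(C|R2)·P(R2) + P(C|R3)·P(R3) + P(C|R4)·P(R4)
      = 0.097·0.41 + 0.054·0.31 + 0.113·0.17 + 0.057·0.11
      = 0.03977 + 0.01674 + 0.01921 + 0.00627 = 0.08199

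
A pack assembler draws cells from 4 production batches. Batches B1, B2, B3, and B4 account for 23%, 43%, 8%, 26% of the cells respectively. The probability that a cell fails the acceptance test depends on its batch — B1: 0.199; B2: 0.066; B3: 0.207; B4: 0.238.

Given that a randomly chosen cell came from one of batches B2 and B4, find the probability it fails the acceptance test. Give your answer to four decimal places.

Let S = {B2, B4}.
P(S) = 0.43 + 0.26 = 0.69.
P(F ∩ S) = 0.066·0.43 + 0.238·0.26 = 0.02838 + 0.06188 = 0.09026.
P(F | S) = 0.09026 / 0.69 = 0.130812…

P(F|S) ≈ 0.1308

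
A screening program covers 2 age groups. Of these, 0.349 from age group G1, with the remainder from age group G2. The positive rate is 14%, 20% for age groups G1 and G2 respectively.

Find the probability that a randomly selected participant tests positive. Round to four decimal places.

0.1791

P(G2) = 1 − (0.349) = 0.651.
P(T) = P(T|G1)·P(G1) + P(T|G2)·P(G2)
      = 0.14·0.349 + 0.2·0.651
      = 0.04886 + 0.1302 = 0.17906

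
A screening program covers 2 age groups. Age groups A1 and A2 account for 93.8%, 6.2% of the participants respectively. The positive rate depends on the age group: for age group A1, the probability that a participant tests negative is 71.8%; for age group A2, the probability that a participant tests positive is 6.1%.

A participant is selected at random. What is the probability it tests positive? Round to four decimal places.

P(T) ≈ 0.2683

P(T|A1) = 1 − 0.718 = 0.282.
P(T) = P(T|A1)·P(A1) + P(T|A2)·P(A2)
      = 0.282·0.938 + 0.061·0.062
      = 0.264516 + 0.003782 = 0.268298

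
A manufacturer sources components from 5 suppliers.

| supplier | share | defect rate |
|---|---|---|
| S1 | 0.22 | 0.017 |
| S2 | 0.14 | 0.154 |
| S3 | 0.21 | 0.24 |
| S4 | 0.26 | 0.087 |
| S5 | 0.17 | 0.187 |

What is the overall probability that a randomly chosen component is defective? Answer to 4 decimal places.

P(D) = P(D|S1)·P(S1) + P(D|S2)·P(S2) + P(D|S3)·P(S3) + P(D|S4)·P(S4) + P(D|S5)·P(S5)
      = 0.017·0.22 + 0.154·0.14 + 0.24·0.21 + 0.087·0.26 + 0.187·0.17
      = 0.00374 + 0.02156 + 0.0504 + 0.02262 + 0.03179 = 0.13011

P(D) ≈ 0.1301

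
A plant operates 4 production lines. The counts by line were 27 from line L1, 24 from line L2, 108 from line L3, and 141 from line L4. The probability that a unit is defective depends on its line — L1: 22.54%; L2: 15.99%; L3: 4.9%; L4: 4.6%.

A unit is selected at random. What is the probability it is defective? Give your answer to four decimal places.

Total: 27 + 24 + 108 + 141 = 300.
P(L1) = 27/300 = 0.09. P(L2) = 24/300 = 0.08. P(L3) = 108/300 = 0.36. P(L4) = 141/300 = 0.47.
By the law of total probability,
P(D) = P(D|L1)·P(L1) + P(D|L2)·P(L2) + P(D|L3)·P(L3) + P(D|L4)·P(L4)
      = 0.2254·0.09 + 0.1599·0.08 + 0.049·0.36 + 0.046·0.47
      = 0.020286 + 0.012792 + 0.01764 + 0.02162 = 0.072338

0.0723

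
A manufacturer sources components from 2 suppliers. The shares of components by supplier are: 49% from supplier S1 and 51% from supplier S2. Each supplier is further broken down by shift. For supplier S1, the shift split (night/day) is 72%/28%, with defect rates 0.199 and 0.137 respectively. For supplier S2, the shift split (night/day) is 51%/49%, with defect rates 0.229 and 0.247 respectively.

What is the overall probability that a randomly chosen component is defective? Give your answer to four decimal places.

P(D|S1) = 0.72·0.199 + 0.28·0.137 = 0.14328 + 0.03836 = 0.18164
P(D|S2) = 0.51·0.229 + 0.49·0.247 = 0.11679 + 0.12103 = 0.23782
By total probability over the outer partition,
P(D) = 0.49·0.18164 + 0.51·0.23782
      = 0.0890036 + 0.1212882 = 0.2102918

0.2103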